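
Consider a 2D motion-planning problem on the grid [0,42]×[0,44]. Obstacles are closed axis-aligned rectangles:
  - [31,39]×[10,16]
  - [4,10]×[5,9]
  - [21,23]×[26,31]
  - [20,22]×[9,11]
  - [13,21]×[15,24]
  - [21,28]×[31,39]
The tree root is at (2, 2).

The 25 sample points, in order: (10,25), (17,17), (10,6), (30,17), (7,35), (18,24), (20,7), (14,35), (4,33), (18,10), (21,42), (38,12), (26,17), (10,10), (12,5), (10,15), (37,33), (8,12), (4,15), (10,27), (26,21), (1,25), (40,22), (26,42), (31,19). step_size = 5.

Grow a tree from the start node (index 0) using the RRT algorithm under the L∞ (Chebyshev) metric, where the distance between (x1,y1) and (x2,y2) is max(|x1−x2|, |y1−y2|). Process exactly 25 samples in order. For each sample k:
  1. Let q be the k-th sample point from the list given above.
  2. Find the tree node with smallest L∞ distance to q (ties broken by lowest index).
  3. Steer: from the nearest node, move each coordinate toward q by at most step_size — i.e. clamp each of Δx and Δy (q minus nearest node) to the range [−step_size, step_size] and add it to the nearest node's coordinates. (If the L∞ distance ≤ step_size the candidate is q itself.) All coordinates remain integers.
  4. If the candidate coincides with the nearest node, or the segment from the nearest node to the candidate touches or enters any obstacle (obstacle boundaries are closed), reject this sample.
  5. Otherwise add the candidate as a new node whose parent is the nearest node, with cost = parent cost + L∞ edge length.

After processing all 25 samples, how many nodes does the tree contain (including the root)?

Node count: 4

1. q=(10,25) nearest=0 d=23 new=(7,7) → blocked by [4,10]×[5,9], reject
2. q=(17,17) nearest=0 d=15 new=(7,7) → blocked by [4,10]×[5,9], reject
3. q=(10,6) nearest=0 d=8 new=(7,6) → blocked by [4,10]×[5,9], reject
4. q=(30,17) nearest=0 d=28 new=(7,7) → blocked by [4,10]×[5,9], reject
5. q=(7,35) nearest=0 d=33 new=(7,7) → blocked by [4,10]×[5,9], reject
6. q=(18,24) nearest=0 d=22 new=(7,7) → blocked by [4,10]×[5,9], reject
7. q=(20,7) nearest=0 d=18 new=(7,7) → blocked by [4,10]×[5,9], reject
8. q=(14,35) nearest=0 d=33 new=(7,7) → blocked by [4,10]×[5,9], reject
9. q=(4,33) nearest=0 d=31 new=(4,7) → blocked by [4,10]×[5,9], reject
10. q=(18,10) nearest=0 d=16 new=(7,7) → blocked by [4,10]×[5,9], reject
11. q=(21,42) nearest=0 d=40 new=(7,7) → blocked by [4,10]×[5,9], reject
12. q=(38,12) nearest=0 d=36 new=(7,7) → blocked by [4,10]×[5,9], reject
13. q=(26,17) nearest=0 d=24 new=(7,7) → blocked by [4,10]×[5,9], reject
14. q=(10,10) nearest=0 d=8 new=(7,7) → blocked by [4,10]×[5,9], reject
15. q=(12,5) nearest=0 d=10 new=(7,5) → blocked by [4,10]×[5,9], reject
16. q=(10,15) nearest=0 d=13 new=(7,7) → blocked by [4,10]×[5,9], reject
17. q=(37,33) nearest=0 d=35 new=(7,7) → blocked by [4,10]×[5,9], reject
18. q=(8,12) nearest=0 d=10 new=(7,7) → blocked by [4,10]×[5,9], reject
19. q=(4,15) nearest=0 d=13 new=(4,7) → blocked by [4,10]×[5,9], reject
20. q=(10,27) nearest=0 d=25 new=(7,7) → blocked by [4,10]×[5,9], reject
21. q=(26,21) nearest=0 d=24 new=(7,7) → blocked by [4,10]×[5,9], reject
22. q=(1,25) nearest=0 d=23 new=(1,7) → add node 1 parent=0 cost=5
23. q=(40,22) nearest=0 d=38 new=(7,7) → blocked by [4,10]×[5,9], reject
24. q=(26,42) nearest=1 d=35 new=(6,12) → add node 2 parent=1 cost=10
25. q=(31,19) nearest=2 d=25 new=(11,17) → add node 3 parent=2 cost=15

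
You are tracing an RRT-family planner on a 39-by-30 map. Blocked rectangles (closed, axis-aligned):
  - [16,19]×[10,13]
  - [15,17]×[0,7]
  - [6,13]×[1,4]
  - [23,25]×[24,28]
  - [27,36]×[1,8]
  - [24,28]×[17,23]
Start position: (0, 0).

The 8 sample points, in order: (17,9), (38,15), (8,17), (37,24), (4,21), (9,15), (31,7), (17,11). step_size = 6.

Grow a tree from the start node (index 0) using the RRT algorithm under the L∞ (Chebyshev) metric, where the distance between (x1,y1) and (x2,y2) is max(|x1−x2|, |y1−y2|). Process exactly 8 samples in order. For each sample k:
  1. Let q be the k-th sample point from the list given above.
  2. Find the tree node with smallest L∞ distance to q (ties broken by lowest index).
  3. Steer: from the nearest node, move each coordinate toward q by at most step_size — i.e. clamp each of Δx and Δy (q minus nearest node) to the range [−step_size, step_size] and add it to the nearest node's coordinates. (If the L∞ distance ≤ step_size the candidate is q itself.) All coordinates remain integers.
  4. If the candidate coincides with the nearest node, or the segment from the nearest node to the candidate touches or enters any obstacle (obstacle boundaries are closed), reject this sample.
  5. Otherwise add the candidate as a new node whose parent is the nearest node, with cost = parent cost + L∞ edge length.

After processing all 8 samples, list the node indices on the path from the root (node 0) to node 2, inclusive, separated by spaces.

1. q=(17,9) nearest=0 d=17 new=(6,6) → add node 1 parent=0 cost=6
2. q=(38,15) nearest=1 d=32 new=(12,12) → add node 2 parent=1 cost=12
3. q=(8,17) nearest=2 d=5 new=(8,17) → add node 3 parent=2 cost=17
4. q=(37,24) nearest=2 d=25 new=(18,18) → add node 4 parent=2 cost=18
5. q=(4,21) nearest=3 d=4 new=(4,21) → add node 5 parent=3 cost=21
6. q=(9,15) nearest=3 d=2 new=(9,15) → add node 6 parent=3 cost=19
7. q=(31,7) nearest=4 d=13 new=(24,12) → add node 7 parent=4 cost=24
8. q=(17,11) nearest=2 d=5 new=(17,11) → blocked by [16,19]×[10,13], reject

Path: 0 1 2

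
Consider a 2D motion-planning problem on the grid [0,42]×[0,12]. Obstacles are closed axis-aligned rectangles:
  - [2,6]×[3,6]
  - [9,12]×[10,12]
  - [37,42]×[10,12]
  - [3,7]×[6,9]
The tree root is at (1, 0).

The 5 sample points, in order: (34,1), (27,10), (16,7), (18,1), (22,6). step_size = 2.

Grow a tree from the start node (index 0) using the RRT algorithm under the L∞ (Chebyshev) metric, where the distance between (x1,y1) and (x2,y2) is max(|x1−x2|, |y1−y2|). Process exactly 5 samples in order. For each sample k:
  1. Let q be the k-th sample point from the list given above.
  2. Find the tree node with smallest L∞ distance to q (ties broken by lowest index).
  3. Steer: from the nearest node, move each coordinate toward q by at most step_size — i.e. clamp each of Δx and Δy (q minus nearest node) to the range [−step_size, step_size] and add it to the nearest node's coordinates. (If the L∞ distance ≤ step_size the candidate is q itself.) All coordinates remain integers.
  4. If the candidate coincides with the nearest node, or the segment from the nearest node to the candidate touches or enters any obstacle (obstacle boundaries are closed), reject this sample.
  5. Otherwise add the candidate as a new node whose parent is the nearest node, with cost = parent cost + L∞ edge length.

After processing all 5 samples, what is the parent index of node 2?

Parent of node 2: 1

1. q=(34,1) nearest=0 d=33 new=(3,1) → add node 1 parent=0 cost=2
2. q=(27,10) nearest=1 d=24 new=(5,3) → blocked by [2,6]×[3,6], reject
3. q=(16,7) nearest=1 d=13 new=(5,3) → blocked by [2,6]×[3,6], reject
4. q=(18,1) nearest=1 d=15 new=(5,1) → add node 2 parent=1 cost=4
5. q=(22,6) nearest=2 d=17 new=(7,3) → add node 3 parent=2 cost=6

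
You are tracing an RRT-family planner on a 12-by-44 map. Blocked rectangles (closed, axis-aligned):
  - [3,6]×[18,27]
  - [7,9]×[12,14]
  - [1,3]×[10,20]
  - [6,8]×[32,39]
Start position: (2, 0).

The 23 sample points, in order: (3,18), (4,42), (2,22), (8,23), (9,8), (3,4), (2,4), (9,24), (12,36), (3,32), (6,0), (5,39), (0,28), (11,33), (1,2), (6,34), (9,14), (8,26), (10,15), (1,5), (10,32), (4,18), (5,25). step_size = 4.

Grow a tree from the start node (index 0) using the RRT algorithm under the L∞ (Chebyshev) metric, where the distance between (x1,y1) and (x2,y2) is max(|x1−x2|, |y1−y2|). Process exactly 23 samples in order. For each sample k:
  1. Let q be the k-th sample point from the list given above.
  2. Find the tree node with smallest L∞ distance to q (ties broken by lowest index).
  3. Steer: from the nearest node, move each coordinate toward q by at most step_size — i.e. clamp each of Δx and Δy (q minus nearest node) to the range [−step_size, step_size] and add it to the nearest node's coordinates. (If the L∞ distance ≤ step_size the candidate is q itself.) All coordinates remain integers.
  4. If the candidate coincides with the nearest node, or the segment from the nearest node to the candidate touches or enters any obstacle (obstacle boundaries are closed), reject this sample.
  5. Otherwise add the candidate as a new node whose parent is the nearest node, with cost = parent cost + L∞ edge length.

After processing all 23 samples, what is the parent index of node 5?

Parent of node 5: 0

1. q=(3,18) nearest=0 d=18 new=(3,4) → add node 1 parent=0 cost=4
2. q=(4,42) nearest=1 d=38 new=(4,8) → add node 2 parent=1 cost=8
3. q=(2,22) nearest=2 d=14 new=(2,12) → blocked by [1,3]×[10,20], reject
4. q=(8,23) nearest=2 d=15 new=(8,12) → blocked by [7,9]×[12,14], reject
5. q=(9,8) nearest=2 d=5 new=(8,8) → add node 3 parent=2 cost=12
6. q=(3,4) nearest=1 d=0 → coincident, reject
7. q=(2,4) nearest=1 d=1 new=(2,4) → add node 4 parent=1 cost=5
8. q=(9,24) nearest=2 d=16 new=(8,12) → blocked by [7,9]×[12,14], reject
9. q=(12,36) nearest=2 d=28 new=(8,12) → blocked by [7,9]×[12,14], reject
10. q=(3,32) nearest=2 d=24 new=(3,12) → blocked by [1,3]×[10,20], reject
11. q=(6,0) nearest=0 d=4 new=(6,0) → add node 5 parent=0 cost=4
12. q=(5,39) nearest=2 d=31 new=(5,12) → add node 6 parent=2 cost=12
13. q=(0,28) nearest=6 d=16 new=(1,16) → blocked by [1,3]×[10,20], reject
14. q=(11,33) nearest=6 d=21 new=(9,16) → blocked by [7,9]×[12,14], reject
15. q=(1,2) nearest=0 d=2 new=(1,2) → add node 7 parent=0 cost=2
16. q=(6,34) nearest=6 d=22 new=(6,16) → add node 8 parent=6 cost=16
17. q=(9,14) nearest=8 d=3 new=(9,14) → blocked by [7,9]×[12,14], reject
18. q=(8,26) nearest=8 d=10 new=(8,20) → add node 9 parent=8 cost=20
19. q=(10,15) nearest=8 d=4 new=(10,15) → add node 10 parent=8 cost=20
20. q=(1,5) nearest=4 d=1 new=(1,5) → add node 11 parent=4 cost=6
21. q=(10,32) nearest=9 d=12 new=(10,24) → add node 12 parent=9 cost=24
22. q=(4,18) nearest=8 d=2 new=(4,18) → blocked by [3,6]×[18,27], reject
23. q=(5,25) nearest=9 d=5 new=(5,24) → blocked by [3,6]×[18,27], reject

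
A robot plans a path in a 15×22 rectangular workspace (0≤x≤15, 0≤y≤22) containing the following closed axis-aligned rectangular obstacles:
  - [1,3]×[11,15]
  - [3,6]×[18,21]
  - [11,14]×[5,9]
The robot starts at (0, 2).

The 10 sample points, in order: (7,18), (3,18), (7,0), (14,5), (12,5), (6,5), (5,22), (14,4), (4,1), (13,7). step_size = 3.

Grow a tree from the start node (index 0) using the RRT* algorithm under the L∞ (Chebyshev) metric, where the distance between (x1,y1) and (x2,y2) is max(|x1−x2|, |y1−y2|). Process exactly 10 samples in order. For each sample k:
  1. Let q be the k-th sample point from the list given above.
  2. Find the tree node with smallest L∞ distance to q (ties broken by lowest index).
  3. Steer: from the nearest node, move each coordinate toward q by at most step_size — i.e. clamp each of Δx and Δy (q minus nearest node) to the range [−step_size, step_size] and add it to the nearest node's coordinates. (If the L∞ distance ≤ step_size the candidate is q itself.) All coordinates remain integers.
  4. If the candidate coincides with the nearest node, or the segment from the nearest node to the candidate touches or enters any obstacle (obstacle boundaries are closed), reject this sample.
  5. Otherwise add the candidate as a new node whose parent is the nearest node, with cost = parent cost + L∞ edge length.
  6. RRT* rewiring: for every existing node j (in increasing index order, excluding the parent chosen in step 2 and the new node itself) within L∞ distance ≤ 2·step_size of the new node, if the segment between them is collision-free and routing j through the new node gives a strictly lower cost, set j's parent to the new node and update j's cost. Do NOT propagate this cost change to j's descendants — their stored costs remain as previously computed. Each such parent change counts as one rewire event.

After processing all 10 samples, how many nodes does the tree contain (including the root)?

1. q=(7,18) nearest=0 d=16 new=(3,5) → add node 1 parent=0 cost=3
2. q=(3,18) nearest=1 d=13 new=(3,8) → add node 2 parent=1 cost=6
3. q=(7,0) nearest=1 d=5 new=(6,2) → add node 3 parent=1 cost=6
4. q=(14,5) nearest=3 d=8 new=(9,5) → add node 4 parent=3 cost=9
5. q=(12,5) nearest=4 d=3 new=(12,5) → blocked by [11,14]×[5,9], reject
6. q=(6,5) nearest=1 d=3 new=(6,5) → add node 5 parent=1 cost=6
7. q=(5,22) nearest=2 d=14 new=(5,11) → add node 6 parent=2 cost=9
8. q=(14,4) nearest=4 d=5 new=(12,4) → add node 7 parent=4 cost=12
9. q=(4,1) nearest=3 d=2 new=(4,1) → add node 8 parent=3 cost=8
10. q=(13,7) nearest=7 d=3 new=(13,7) → blocked by [11,14]×[5,9], reject

Node count: 9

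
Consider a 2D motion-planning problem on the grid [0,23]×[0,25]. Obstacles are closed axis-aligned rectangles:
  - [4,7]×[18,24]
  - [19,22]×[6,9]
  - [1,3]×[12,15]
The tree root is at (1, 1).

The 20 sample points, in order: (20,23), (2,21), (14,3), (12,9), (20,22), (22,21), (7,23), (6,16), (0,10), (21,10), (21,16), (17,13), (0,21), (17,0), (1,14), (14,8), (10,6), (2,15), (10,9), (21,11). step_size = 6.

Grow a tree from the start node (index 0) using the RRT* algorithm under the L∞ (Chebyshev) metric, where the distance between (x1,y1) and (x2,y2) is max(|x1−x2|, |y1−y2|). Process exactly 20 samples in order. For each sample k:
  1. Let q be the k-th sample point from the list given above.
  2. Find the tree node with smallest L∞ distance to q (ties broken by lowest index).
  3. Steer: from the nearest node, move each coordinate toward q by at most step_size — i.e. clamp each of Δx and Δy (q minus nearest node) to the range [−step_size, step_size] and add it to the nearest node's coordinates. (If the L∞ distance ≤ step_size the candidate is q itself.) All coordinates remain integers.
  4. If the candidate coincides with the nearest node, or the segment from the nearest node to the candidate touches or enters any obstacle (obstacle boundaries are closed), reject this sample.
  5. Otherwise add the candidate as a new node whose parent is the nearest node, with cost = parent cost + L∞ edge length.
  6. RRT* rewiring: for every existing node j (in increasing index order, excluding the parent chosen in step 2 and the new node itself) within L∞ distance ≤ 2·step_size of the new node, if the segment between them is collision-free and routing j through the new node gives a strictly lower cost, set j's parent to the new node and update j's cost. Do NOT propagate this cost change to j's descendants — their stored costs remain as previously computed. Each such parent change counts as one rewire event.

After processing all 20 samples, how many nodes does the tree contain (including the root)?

1. q=(20,23) nearest=0 d=22 new=(7,7) → add node 1 parent=0 cost=6
2. q=(2,21) nearest=1 d=14 new=(2,13) → blocked by [1,3]×[12,15], reject
3. q=(14,3) nearest=1 d=7 new=(13,3) → add node 2 parent=1 cost=12
4. q=(12,9) nearest=1 d=5 new=(12,9) → add node 3 parent=1 cost=11
5. q=(20,22) nearest=3 d=13 new=(18,15) → add node 4 parent=3 cost=17
6. q=(22,21) nearest=4 d=6 new=(22,21) → add node 5 parent=4 cost=23
7. q=(7,23) nearest=4 d=11 new=(12,21) → add node 6 parent=4 cost=23
8. q=(6,16) nearest=6 d=6 new=(6,16) → add node 7 parent=6 cost=29
9. q=(0,10) nearest=7 d=6 new=(0,10) → blocked by [1,3]×[12,15], reject
10. q=(21,10) nearest=4 d=5 new=(21,10) → add node 8 parent=4 cost=22
11. q=(21,16) nearest=4 d=3 new=(21,16) → add node 9 parent=4 cost=20
12. q=(17,13) nearest=4 d=2 new=(17,13) → add node 10 parent=4 cost=19
13. q=(0,21) nearest=7 d=6 new=(0,21) → add node 11 parent=7 cost=35
14. q=(17,0) nearest=2 d=4 new=(17,0) → add node 12 parent=2 cost=16
15. q=(1,14) nearest=7 d=5 new=(1,14) → blocked by [1,3]×[12,15], reject
16. q=(14,8) nearest=3 d=2 new=(14,8) → add node 13 parent=3 cost=13; rewire 7→13 (21<29); rewire 8→13 (20<22); rewire 10→13 (18<19)
17. q=(10,6) nearest=1 d=3 new=(10,6) → add node 14 parent=1 cost=9; rewire 7→14 (19<21); rewire 10→14 (16<18)
18. q=(2,15) nearest=7 d=4 new=(2,15) → blocked by [1,3]×[12,15], reject
19. q=(10,9) nearest=3 d=2 new=(10,9) → add node 15 parent=3 cost=13; rewire 11→15 (25<35)
20. q=(21,11) nearest=8 d=1 new=(21,11) → add node 16 parent=8 cost=21

Node count: 17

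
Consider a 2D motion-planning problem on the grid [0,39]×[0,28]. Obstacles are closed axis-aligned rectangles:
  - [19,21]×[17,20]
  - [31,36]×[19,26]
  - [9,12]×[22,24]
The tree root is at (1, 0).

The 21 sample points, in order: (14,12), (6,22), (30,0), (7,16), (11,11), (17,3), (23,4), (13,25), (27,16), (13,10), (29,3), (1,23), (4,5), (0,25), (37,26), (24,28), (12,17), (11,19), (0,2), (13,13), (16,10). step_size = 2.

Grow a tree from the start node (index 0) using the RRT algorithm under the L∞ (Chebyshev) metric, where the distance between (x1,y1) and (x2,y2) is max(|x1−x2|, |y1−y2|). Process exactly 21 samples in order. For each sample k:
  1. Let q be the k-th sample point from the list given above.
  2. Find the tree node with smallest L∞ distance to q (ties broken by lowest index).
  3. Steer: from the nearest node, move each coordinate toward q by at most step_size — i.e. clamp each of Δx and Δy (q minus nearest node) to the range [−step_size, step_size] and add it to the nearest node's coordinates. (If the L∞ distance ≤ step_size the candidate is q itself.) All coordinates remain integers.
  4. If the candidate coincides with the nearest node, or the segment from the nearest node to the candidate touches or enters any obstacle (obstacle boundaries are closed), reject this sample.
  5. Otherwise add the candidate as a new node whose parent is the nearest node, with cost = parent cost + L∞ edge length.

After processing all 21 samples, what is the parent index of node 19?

Parent of node 19: 0

1. q=(14,12) nearest=0 d=13 new=(3,2) → add node 1 parent=0 cost=2
2. q=(6,22) nearest=1 d=20 new=(5,4) → add node 2 parent=1 cost=4
3. q=(30,0) nearest=2 d=25 new=(7,2) → add node 3 parent=2 cost=6
4. q=(7,16) nearest=2 d=12 new=(7,6) → add node 4 parent=2 cost=6
5. q=(11,11) nearest=4 d=5 new=(9,8) → add node 5 parent=4 cost=8
6. q=(17,3) nearest=5 d=8 new=(11,6) → add node 6 parent=5 cost=10
7. q=(23,4) nearest=6 d=12 new=(13,4) → add node 7 parent=6 cost=12
8. q=(13,25) nearest=5 d=17 new=(11,10) → add node 8 parent=5 cost=10
9. q=(27,16) nearest=7 d=14 new=(15,6) → add node 9 parent=7 cost=14
10. q=(13,10) nearest=8 d=2 new=(13,10) → add node 10 parent=8 cost=12
11. q=(29,3) nearest=9 d=14 new=(17,4) → add node 11 parent=9 cost=16
12. q=(1,23) nearest=8 d=13 new=(9,12) → add node 12 parent=8 cost=12
13. q=(4,5) nearest=2 d=1 new=(4,5) → add node 13 parent=2 cost=5
14. q=(0,25) nearest=12 d=13 new=(7,14) → add node 14 parent=12 cost=14
15. q=(37,26) nearest=9 d=22 new=(17,8) → add node 15 parent=9 cost=16
16. q=(24,28) nearest=12 d=16 new=(11,14) → add node 16 parent=12 cost=14
17. q=(12,17) nearest=16 d=3 new=(12,16) → add node 17 parent=16 cost=16
18. q=(11,19) nearest=17 d=3 new=(11,18) → add node 18 parent=17 cost=18
19. q=(0,2) nearest=0 d=2 new=(0,2) → add node 19 parent=0 cost=2
20. q=(13,13) nearest=16 d=2 new=(13,13) → add node 20 parent=16 cost=16
21. q=(16,10) nearest=15 d=2 new=(16,10) → add node 21 parent=15 cost=18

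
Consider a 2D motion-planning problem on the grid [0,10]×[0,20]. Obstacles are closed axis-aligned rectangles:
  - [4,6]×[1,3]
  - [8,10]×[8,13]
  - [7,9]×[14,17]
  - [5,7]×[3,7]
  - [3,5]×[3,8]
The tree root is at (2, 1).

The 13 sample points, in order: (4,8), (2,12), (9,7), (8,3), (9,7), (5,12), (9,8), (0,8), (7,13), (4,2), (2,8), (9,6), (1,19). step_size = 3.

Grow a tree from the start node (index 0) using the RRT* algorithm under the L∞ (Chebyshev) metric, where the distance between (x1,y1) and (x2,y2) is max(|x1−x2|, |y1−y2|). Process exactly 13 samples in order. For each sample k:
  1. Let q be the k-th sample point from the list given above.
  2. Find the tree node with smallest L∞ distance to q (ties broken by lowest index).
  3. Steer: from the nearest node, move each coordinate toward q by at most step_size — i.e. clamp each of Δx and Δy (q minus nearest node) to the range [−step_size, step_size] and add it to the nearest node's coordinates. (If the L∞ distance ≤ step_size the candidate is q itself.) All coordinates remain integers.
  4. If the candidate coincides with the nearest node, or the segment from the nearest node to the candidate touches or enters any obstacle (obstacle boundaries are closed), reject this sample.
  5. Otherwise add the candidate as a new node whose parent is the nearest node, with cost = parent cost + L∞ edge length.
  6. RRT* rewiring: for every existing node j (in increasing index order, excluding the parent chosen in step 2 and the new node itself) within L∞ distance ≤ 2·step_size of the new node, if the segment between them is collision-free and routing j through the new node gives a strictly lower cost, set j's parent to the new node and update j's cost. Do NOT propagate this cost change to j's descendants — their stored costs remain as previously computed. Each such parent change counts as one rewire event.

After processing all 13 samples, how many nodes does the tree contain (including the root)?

Node count: 6

1. q=(4,8) nearest=0 d=7 new=(4,4) → blocked by [3,5]×[3,8], reject
2. q=(2,12) nearest=0 d=11 new=(2,4) → add node 1 parent=0 cost=3
3. q=(9,7) nearest=0 d=7 new=(5,4) → blocked by [4,6]×[1,3], reject
4. q=(8,3) nearest=0 d=6 new=(5,3) → blocked by [4,6]×[1,3], reject
5. q=(9,7) nearest=0 d=7 new=(5,4) → blocked by [4,6]×[1,3], reject
6. q=(5,12) nearest=1 d=8 new=(5,7) → blocked by [5,7]×[3,7], reject
7. q=(9,8) nearest=0 d=7 new=(5,4) → blocked by [4,6]×[1,3], reject
8. q=(0,8) nearest=1 d=4 new=(0,7) → add node 2 parent=1 cost=6
9. q=(7,13) nearest=2 d=7 new=(3,10) → add node 3 parent=2 cost=9
10. q=(4,2) nearest=0 d=2 new=(4,2) → blocked by [4,6]×[1,3], reject
11. q=(2,8) nearest=2 d=2 new=(2,8) → add node 4 parent=2 cost=8
12. q=(9,6) nearest=3 d=6 new=(6,7) → blocked by [5,7]×[3,7], reject
13. q=(1,19) nearest=3 d=9 new=(1,13) → add node 5 parent=3 cost=12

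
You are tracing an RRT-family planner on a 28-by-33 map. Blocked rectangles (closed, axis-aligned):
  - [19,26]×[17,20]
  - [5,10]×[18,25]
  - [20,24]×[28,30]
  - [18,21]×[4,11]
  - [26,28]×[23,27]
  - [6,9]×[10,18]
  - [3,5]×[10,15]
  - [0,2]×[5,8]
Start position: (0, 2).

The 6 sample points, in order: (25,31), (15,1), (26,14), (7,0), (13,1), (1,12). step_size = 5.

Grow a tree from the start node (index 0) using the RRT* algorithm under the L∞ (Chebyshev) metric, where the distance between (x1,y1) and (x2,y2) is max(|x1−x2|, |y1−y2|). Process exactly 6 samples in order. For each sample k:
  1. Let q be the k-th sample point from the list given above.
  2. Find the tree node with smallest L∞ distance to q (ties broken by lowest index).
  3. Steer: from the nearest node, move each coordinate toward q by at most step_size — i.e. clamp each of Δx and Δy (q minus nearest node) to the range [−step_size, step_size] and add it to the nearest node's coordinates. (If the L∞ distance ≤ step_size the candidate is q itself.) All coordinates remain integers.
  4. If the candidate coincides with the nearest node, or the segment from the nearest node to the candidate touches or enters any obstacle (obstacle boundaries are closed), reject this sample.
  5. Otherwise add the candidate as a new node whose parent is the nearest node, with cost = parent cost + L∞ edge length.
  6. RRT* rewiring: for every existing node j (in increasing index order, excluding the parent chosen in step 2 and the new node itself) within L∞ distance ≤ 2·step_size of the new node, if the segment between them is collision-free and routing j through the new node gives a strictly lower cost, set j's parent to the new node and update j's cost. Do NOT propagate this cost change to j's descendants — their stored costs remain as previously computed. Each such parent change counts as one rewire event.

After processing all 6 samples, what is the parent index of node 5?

1. q=(25,31) nearest=0 d=29 new=(5,7) → add node 1 parent=0 cost=5
2. q=(15,1) nearest=1 d=10 new=(10,2) → add node 2 parent=1 cost=10
3. q=(26,14) nearest=2 d=16 new=(15,7) → add node 3 parent=2 cost=15
4. q=(7,0) nearest=2 d=3 new=(7,0) → add node 4 parent=2 cost=13
5. q=(13,1) nearest=2 d=3 new=(13,1) → add node 5 parent=2 cost=13
6. q=(1,12) nearest=1 d=5 new=(1,12) → add node 6 parent=1 cost=10

Parent of node 5: 2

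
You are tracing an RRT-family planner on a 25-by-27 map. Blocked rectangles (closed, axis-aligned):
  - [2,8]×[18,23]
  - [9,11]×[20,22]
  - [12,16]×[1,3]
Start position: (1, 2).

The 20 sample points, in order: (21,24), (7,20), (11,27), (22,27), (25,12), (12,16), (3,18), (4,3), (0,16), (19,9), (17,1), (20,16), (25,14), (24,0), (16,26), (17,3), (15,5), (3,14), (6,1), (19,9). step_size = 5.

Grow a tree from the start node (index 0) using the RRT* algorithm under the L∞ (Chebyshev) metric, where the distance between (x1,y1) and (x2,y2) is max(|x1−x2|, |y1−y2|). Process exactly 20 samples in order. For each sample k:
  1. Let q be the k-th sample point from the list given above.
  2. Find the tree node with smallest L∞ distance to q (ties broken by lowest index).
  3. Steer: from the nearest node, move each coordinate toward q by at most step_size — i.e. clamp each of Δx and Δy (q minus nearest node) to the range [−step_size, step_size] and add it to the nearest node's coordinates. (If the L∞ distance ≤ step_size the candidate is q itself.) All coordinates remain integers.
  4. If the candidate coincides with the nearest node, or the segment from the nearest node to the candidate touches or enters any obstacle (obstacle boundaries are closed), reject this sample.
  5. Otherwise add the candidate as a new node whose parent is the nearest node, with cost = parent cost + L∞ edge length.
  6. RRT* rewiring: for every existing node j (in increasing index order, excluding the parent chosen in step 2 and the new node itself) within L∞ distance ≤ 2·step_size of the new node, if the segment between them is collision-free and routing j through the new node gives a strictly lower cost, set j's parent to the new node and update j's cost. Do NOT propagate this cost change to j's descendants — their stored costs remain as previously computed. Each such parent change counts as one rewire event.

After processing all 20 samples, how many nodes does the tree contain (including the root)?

Node count: 21

1. q=(21,24) nearest=0 d=22 new=(6,7) → add node 1 parent=0 cost=5
2. q=(7,20) nearest=1 d=13 new=(7,12) → add node 2 parent=1 cost=10
3. q=(11,27) nearest=2 d=15 new=(11,17) → add node 3 parent=2 cost=15
4. q=(22,27) nearest=3 d=11 new=(16,22) → add node 4 parent=3 cost=20
5. q=(25,12) nearest=4 d=10 new=(21,17) → add node 5 parent=4 cost=25
6. q=(12,16) nearest=3 d=1 new=(12,16) → add node 6 parent=3 cost=16
7. q=(3,18) nearest=2 d=6 new=(3,17) → add node 7 parent=2 cost=15
8. q=(4,3) nearest=0 d=3 new=(4,3) → add node 8 parent=0 cost=3
9. q=(0,16) nearest=7 d=3 new=(0,16) → add node 9 parent=7 cost=18
10. q=(19,9) nearest=6 d=7 new=(17,11) → add node 10 parent=6 cost=21
11. q=(17,1) nearest=10 d=10 new=(17,6) → add node 11 parent=10 cost=26
12. q=(20,16) nearest=5 d=1 new=(20,16) → add node 12 parent=5 cost=26
13. q=(25,14) nearest=5 d=4 new=(25,14) → add node 13 parent=5 cost=29
14. q=(24,0) nearest=11 d=7 new=(22,1) → add node 14 parent=11 cost=31
15. q=(16,26) nearest=4 d=4 new=(16,26) → add node 15 parent=4 cost=24
16. q=(17,3) nearest=11 d=3 new=(17,3) → add node 16 parent=11 cost=29
17. q=(15,5) nearest=11 d=2 new=(15,5) → add node 17 parent=11 cost=28
18. q=(3,14) nearest=7 d=3 new=(3,14) → add node 18 parent=7 cost=18
19. q=(6,1) nearest=8 d=2 new=(6,1) → add node 19 parent=8 cost=5; rewire 17→19 (14<28)
20. q=(19,9) nearest=10 d=2 new=(19,9) → add node 20 parent=10 cost=23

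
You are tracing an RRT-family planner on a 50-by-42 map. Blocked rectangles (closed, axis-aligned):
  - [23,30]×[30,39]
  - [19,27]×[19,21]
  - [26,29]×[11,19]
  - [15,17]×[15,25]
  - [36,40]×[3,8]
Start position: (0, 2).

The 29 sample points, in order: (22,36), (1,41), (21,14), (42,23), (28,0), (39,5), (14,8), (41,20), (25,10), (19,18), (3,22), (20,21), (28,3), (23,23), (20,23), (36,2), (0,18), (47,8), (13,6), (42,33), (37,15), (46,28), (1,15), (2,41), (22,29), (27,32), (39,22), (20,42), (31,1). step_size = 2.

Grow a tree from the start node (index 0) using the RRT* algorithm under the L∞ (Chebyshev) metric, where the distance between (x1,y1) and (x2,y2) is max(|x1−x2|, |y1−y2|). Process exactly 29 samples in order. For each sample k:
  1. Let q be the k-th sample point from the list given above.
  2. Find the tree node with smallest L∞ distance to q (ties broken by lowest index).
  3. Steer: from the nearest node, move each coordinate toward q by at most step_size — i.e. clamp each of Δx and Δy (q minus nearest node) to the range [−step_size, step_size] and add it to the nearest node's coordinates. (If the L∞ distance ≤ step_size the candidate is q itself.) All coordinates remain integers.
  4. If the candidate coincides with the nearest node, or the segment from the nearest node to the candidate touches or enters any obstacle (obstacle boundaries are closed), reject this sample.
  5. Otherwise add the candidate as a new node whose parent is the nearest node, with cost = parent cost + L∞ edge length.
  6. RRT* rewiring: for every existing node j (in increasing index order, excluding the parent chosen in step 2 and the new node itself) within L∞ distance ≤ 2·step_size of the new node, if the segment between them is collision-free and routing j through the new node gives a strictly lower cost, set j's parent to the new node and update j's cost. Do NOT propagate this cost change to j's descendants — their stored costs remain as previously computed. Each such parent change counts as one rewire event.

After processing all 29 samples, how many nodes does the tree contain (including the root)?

1. q=(22,36) nearest=0 d=34 new=(2,4) → add node 1 parent=0 cost=2
2. q=(1,41) nearest=1 d=37 new=(1,6) → add node 2 parent=1 cost=4
3. q=(21,14) nearest=1 d=19 new=(4,6) → add node 3 parent=1 cost=4
4. q=(42,23) nearest=3 d=38 new=(6,8) → add node 4 parent=3 cost=6
5. q=(28,0) nearest=4 d=22 new=(8,6) → add node 5 parent=4 cost=8
6. q=(39,5) nearest=5 d=31 new=(10,5) → add node 6 parent=5 cost=10
7. q=(14,8) nearest=6 d=4 new=(12,7) → add node 7 parent=6 cost=12
8. q=(41,20) nearest=7 d=29 new=(14,9) → add node 8 parent=7 cost=14
9. q=(25,10) nearest=8 d=11 new=(16,10) → add node 9 parent=8 cost=16
10. q=(19,18) nearest=9 d=8 new=(18,12) → add node 10 parent=9 cost=18
11. q=(3,22) nearest=8 d=13 new=(12,11) → add node 11 parent=8 cost=16
12. q=(20,21) nearest=10 d=9 new=(20,14) → add node 12 parent=10 cost=20
13. q=(28,3) nearest=10 d=10 new=(20,10) → add node 13 parent=10 cost=20
14. q=(23,23) nearest=12 d=9 new=(22,16) → add node 14 parent=12 cost=22
15. q=(20,23) nearest=14 d=7 new=(20,18) → add node 15 parent=14 cost=24
16. q=(36,2) nearest=14 d=14 new=(24,14) → add node 16 parent=14 cost=24
17. q=(0,18) nearest=4 d=10 new=(4,10) → add node 17 parent=4 cost=8
18. q=(47,8) nearest=16 d=23 new=(26,12) → blocked by [26,29]×[11,19], reject
19. q=(13,6) nearest=7 d=1 new=(13,6) → add node 18 parent=7 cost=13
20. q=(42,33) nearest=16 d=19 new=(26,16) → blocked by [26,29]×[11,19], reject
21. q=(37,15) nearest=16 d=13 new=(26,15) → blocked by [26,29]×[11,19], reject
22. q=(46,28) nearest=16 d=22 new=(26,16) → blocked by [26,29]×[11,19], reject
23. q=(1,15) nearest=17 d=5 new=(2,12) → add node 19 parent=17 cost=10
24. q=(2,41) nearest=15 d=23 new=(18,20) → blocked by [19,27]×[19,21], reject
25. q=(22,29) nearest=15 d=11 new=(22,20) → blocked by [19,27]×[19,21], reject
26. q=(27,32) nearest=15 d=14 new=(22,20) → blocked by [19,27]×[19,21], reject
27. q=(39,22) nearest=16 d=15 new=(26,16) → blocked by [26,29]×[11,19], reject
28. q=(20,42) nearest=15 d=24 new=(20,20) → blocked by [19,27]×[19,21], reject
29. q=(31,1) nearest=13 d=11 new=(22,8) → add node 20 parent=13 cost=22

Node count: 21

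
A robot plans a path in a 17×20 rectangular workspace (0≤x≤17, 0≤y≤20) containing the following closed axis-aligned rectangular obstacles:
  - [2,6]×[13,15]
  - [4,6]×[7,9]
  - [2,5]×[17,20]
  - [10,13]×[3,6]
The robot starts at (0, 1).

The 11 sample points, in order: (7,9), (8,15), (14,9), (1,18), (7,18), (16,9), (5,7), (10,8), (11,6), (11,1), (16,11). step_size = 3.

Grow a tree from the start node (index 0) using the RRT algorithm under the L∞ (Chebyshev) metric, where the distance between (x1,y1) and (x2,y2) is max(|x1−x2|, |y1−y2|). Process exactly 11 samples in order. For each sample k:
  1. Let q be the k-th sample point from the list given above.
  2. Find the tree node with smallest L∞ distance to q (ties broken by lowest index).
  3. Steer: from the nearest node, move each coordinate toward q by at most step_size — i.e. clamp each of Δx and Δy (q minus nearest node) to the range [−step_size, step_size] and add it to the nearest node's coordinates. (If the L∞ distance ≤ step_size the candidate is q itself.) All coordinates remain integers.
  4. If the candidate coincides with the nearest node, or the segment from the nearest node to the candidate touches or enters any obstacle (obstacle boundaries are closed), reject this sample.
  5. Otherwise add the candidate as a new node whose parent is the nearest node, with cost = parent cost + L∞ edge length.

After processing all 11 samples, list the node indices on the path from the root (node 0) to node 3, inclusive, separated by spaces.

1. q=(7,9) nearest=0 d=8 new=(3,4) → add node 1 parent=0 cost=3
2. q=(8,15) nearest=1 d=11 new=(6,7) → blocked by [4,6]×[7,9], reject
3. q=(14,9) nearest=1 d=11 new=(6,7) → blocked by [4,6]×[7,9], reject
4. q=(1,18) nearest=1 d=14 new=(1,7) → add node 2 parent=1 cost=6
5. q=(7,18) nearest=2 d=11 new=(4,10) → add node 3 parent=2 cost=9
6. q=(16,9) nearest=3 d=12 new=(7,9) → add node 4 parent=3 cost=12
7. q=(5,7) nearest=4 d=2 new=(5,7) → blocked by [4,6]×[7,9], reject
8. q=(10,8) nearest=4 d=3 new=(10,8) → add node 5 parent=4 cost=15
9. q=(11,6) nearest=5 d=2 new=(11,6) → blocked by [10,13]×[3,6], reject
10. q=(11,1) nearest=5 d=7 new=(11,5) → blocked by [10,13]×[3,6], reject
11. q=(16,11) nearest=5 d=6 new=(13,11) → add node 6 parent=5 cost=18

Path: 0 1 2 3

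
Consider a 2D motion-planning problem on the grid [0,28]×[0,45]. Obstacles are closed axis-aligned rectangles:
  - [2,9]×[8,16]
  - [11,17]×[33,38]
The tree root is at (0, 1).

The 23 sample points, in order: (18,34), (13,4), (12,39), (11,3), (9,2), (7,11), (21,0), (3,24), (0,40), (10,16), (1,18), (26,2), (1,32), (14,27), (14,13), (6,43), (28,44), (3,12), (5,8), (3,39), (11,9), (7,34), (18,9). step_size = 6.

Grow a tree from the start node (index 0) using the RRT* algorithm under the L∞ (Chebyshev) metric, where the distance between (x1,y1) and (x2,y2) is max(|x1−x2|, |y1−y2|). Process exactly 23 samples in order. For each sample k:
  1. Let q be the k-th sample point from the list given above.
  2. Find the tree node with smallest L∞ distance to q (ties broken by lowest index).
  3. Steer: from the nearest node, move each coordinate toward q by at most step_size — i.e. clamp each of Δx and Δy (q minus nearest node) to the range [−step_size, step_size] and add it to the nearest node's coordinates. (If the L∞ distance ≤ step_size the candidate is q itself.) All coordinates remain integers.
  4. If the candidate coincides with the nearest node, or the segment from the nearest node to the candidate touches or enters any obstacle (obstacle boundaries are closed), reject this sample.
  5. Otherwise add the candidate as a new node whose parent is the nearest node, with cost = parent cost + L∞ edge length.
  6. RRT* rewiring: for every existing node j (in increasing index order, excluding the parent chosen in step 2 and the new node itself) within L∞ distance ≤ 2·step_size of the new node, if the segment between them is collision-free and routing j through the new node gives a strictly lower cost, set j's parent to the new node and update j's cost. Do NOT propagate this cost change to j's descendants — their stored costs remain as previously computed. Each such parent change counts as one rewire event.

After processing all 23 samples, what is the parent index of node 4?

1. q=(18,34) nearest=0 d=33 new=(6,7) → add node 1 parent=0 cost=6
2. q=(13,4) nearest=1 d=7 new=(12,4) → add node 2 parent=1 cost=12
3. q=(12,39) nearest=1 d=32 new=(12,13) → blocked by [2,9]×[8,16], reject
4. q=(11,3) nearest=2 d=1 new=(11,3) → add node 3 parent=2 cost=13
5. q=(9,2) nearest=3 d=2 new=(9,2) → add node 4 parent=3 cost=15
6. q=(7,11) nearest=1 d=4 new=(7,11) → blocked by [2,9]×[8,16], reject
7. q=(21,0) nearest=2 d=9 new=(18,0) → add node 5 parent=2 cost=18
8. q=(3,24) nearest=1 d=17 new=(3,13) → blocked by [2,9]×[8,16], reject
9. q=(0,40) nearest=1 d=33 new=(0,13) → blocked by [2,9]×[8,16], reject
10. q=(10,16) nearest=1 d=9 new=(10,13) → blocked by [2,9]×[8,16], reject
11. q=(1,18) nearest=1 d=11 new=(1,13) → blocked by [2,9]×[8,16], reject
12. q=(26,2) nearest=5 d=8 new=(24,2) → add node 6 parent=5 cost=24
13. q=(1,32) nearest=1 d=25 new=(1,13) → blocked by [2,9]×[8,16], reject
14. q=(14,27) nearest=1 d=20 new=(12,13) → blocked by [2,9]×[8,16], reject
15. q=(14,13) nearest=1 d=8 new=(12,13) → blocked by [2,9]×[8,16], reject
16. q=(6,43) nearest=1 d=36 new=(6,13) → blocked by [2,9]×[8,16], reject
17. q=(28,44) nearest=1 d=37 new=(12,13) → blocked by [2,9]×[8,16], reject
18. q=(3,12) nearest=1 d=5 new=(3,12) → blocked by [2,9]×[8,16], reject
19. q=(5,8) nearest=1 d=1 new=(5,8) → blocked by [2,9]×[8,16], reject
20. q=(3,39) nearest=1 d=32 new=(3,13) → blocked by [2,9]×[8,16], reject
21. q=(11,9) nearest=1 d=5 new=(11,9) → blocked by [2,9]×[8,16], reject
22. q=(7,34) nearest=1 d=27 new=(7,13) → blocked by [2,9]×[8,16], reject
23. q=(18,9) nearest=2 d=6 new=(18,9) → add node 7 parent=2 cost=18

Parent of node 4: 3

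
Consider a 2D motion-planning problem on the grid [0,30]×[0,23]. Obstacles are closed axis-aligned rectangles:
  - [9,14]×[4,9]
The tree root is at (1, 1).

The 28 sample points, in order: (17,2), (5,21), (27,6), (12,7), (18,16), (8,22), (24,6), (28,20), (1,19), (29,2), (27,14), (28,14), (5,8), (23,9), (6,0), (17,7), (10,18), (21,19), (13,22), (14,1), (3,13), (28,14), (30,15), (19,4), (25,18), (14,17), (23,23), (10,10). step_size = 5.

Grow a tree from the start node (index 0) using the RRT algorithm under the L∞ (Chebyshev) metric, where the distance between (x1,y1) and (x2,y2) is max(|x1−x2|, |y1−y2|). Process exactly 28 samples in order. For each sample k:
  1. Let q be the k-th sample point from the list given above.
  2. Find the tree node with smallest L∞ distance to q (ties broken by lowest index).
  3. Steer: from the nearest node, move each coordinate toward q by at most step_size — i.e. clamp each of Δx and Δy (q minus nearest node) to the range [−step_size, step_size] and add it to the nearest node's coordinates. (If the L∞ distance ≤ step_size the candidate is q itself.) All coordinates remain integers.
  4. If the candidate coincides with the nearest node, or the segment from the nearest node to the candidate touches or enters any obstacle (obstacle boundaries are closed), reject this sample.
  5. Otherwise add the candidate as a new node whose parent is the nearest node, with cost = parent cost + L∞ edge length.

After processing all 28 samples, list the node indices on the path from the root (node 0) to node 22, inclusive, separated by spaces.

Path: 0 1 2 3 5 22

1. q=(17,2) nearest=0 d=16 new=(6,2) → add node 1 parent=0 cost=5
2. q=(5,21) nearest=1 d=19 new=(5,7) → add node 2 parent=1 cost=10
3. q=(27,6) nearest=1 d=21 new=(11,6) → blocked by [9,14]×[4,9], reject
4. q=(12,7) nearest=1 d=6 new=(11,7) → blocked by [9,14]×[4,9], reject
5. q=(18,16) nearest=2 d=13 new=(10,12) → add node 3 parent=2 cost=15
6. q=(8,22) nearest=3 d=10 new=(8,17) → add node 4 parent=3 cost=20
7. q=(24,6) nearest=3 d=14 new=(15,7) → blocked by [9,14]×[4,9], reject
8. q=(28,20) nearest=3 d=18 new=(15,17) → add node 5 parent=3 cost=20
9. q=(1,19) nearest=4 d=7 new=(3,19) → add node 6 parent=4 cost=25
10. q=(29,2) nearest=5 d=15 new=(20,12) → add node 7 parent=5 cost=25
11. q=(27,14) nearest=7 d=7 new=(25,14) → add node 8 parent=7 cost=30
12. q=(28,14) nearest=8 d=3 new=(28,14) → add node 9 parent=8 cost=33
13. q=(5,8) nearest=2 d=1 new=(5,8) → add node 10 parent=2 cost=11
14. q=(23,9) nearest=7 d=3 new=(23,9) → add node 11 parent=7 cost=28
15. q=(6,0) nearest=1 d=2 new=(6,0) → add node 12 parent=1 cost=7
16. q=(17,7) nearest=7 d=5 new=(17,7) → add node 13 parent=7 cost=30
17. q=(10,18) nearest=4 d=2 new=(10,18) → add node 14 parent=4 cost=22
18. q=(21,19) nearest=8 d=5 new=(21,19) → add node 15 parent=8 cost=35
19. q=(13,22) nearest=14 d=4 new=(13,22) → add node 16 parent=14 cost=26
20. q=(14,1) nearest=13 d=6 new=(14,2) → add node 17 parent=13 cost=35
21. q=(3,13) nearest=4 d=5 new=(3,13) → add node 18 parent=4 cost=25
22. q=(28,14) nearest=9 d=0 → coincident, reject
23. q=(30,15) nearest=9 d=2 new=(30,15) → add node 19 parent=9 cost=35
24. q=(19,4) nearest=13 d=3 new=(19,4) → add node 20 parent=13 cost=33
25. q=(25,18) nearest=8 d=4 new=(25,18) → add node 21 parent=8 cost=34
26. q=(14,17) nearest=5 d=1 new=(14,17) → add node 22 parent=5 cost=21
27. q=(23,23) nearest=15 d=4 new=(23,23) → add node 23 parent=15 cost=39
28. q=(10,10) nearest=3 d=2 new=(10,10) → add node 24 parent=3 cost=17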